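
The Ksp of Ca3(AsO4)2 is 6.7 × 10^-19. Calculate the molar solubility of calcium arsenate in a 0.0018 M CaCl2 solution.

Ca3(AsO4)2(s) ⇌ 3 Ca^2+(aq) + 2 AsO4^3-(aq)
Ksp = [Ca^2+]^3[AsO4^3-]^2
Let s = moles of Ca3(AsO4)2 that dissolve per litre. [Ca^2+] = 0.0018 + 3s ≈ 0.0018, [AsO4^3-] = 2s (common-ion effect: Ca^2+ is already 0.0018 M).
Ksp ≈ (0.0018)^3 × (2s)^2
s = 5.4 × 10^-6 M
Check: 3s = 1.6 x 10^-5 ≪ 0.0018, so the approximation is valid.

5.4e-6 M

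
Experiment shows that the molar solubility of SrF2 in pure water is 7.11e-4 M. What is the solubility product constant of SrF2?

SrF2(s) ⇌ Sr^2+ + 2 F^-
If s mol/L of SrF2 dissolves, [Sr^2+] = s and [F^-] = 2s.
Ksp = [Sr^2+][F^-]^2
Substituting: Ksp = s(2s)^2 = 4s^3
With s = 7.11 × 10^-4: Ksp = 1.44 × 10^-9

Ksp ≈ 1.44 × 10^-9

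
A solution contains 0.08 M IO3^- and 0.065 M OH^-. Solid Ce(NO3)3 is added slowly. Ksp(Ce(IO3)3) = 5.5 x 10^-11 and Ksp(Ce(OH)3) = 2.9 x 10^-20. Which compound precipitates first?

Ce(OH)3

Each salt begins to precipitate when Q = Ksp, i.e. when [Ce^3+] reaches its threshold.
For Ce(IO3)3: 5.5 x 10^-11 = (0.08)^3 × [Ce^3+]  ⇒  [Ce^3+] = 1.1 x 10^-7 M.
For Ce(OH)3: 2.9 x 10^-20 = (0.065)^3 × [Ce^3+]  ⇒  [Ce^3+] = 1.1 × 10^-16 M.
The salt with the lower threshold [Ce^3+] precipitates first: Ce(OH)3.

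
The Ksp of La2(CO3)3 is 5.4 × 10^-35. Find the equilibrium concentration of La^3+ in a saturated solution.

1.1 × 10^-7 M

La2(CO3)3(s) ⇌ 2 La^3+ + 3 CO3^2-
Ksp = [La^3+]^2[CO3^2-]^3
If s mol/L of La2(CO3)3 dissolves, [La^3+] = 2s and [CO3^2-] = 3s.
Substituting: Ksp = (2s)^2(3s)^3 = 108s^5
s^5 = 5.4 × 10^-35 / 108, so s = 5.49 × 10^-8 M
[La^3+] = 2s = 1.1 × 10^-7 M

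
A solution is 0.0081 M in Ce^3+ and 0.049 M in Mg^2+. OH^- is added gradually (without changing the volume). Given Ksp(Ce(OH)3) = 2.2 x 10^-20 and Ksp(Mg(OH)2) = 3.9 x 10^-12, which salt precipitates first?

Each salt begins to precipitate when Q = Ksp, i.e. when [OH^-] reaches its threshold.
For Ce(OH)3: 2.2 x 10^-20 = 0.0081 × [OH^-]^3  ⇒  [OH^-] = 1.4 × 10^-6 M.
For Mg(OH)2: 3.9 x 10^-12 = 0.049 × [OH^-]^2  ⇒  [OH^-] = 8.9 × 10^-6 M.
The salt with the lower threshold [OH^-] precipitates first: Ce(OH)3.

Ce(OH)3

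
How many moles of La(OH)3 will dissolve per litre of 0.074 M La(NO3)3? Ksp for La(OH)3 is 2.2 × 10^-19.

4.8e-7 M

La(OH)3(s) <=> La^3+ + 3 OH^-
Ksp = [La^3+][OH^-]^3
Let s be the molar solubility in this solution. [La^3+] = 0.074 + s ≈ 0.074, [OH^-] = 3s (Ksp is small, so little additional dissolves).
Ksp ≈ 0.074 × (3s)^3
s = 4.8 × 10^-7 M
Check: s = 4.8 × 10^-7 ≪ 0.074, so the approximation is valid.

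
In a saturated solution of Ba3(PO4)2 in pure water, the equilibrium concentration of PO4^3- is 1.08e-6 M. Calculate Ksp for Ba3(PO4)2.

Ksp ≈ 4.96 x 10^-30

Ba3(PO4)2(s) ⇌ 3 Ba^2+ + 2 PO4^3-
Stoichiometry gives [Ba^2+] = (3/2)[PO4^3-] = 1.620 × 10^-6 M.
Ksp = [Ba^2+]^3[PO4^3-]^2
Ksp = (1.620 x 10^-6)^3 × (1.08 x 10^-6)^2 = 4.96 × 10^-30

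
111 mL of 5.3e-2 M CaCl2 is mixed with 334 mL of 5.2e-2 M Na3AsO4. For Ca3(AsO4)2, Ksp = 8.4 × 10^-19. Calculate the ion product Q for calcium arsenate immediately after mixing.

Total volume = 111 + 334 = 445 mL.
[Ca^2+] = 5.3 x 10^-2 × (111/445) = 1.32 x 10^-2 M
[AsO4^3-] = 5.2 × 10^-2 × (334/445) = 3.90 x 10^-2 M
Ca3(AsO4)2(s) ⇌ 3 Ca^2+ + 2 AsO4^3-, so Q = [Ca^2+]^3[AsO4^3-]^2
Q = (1.32 × 10^-2)^3(3.90 × 10^-2)^2 = 3.5 x 10^-9
Q > Ksp, so Ca3(AsO4)2 will precipitate.

3.5e-9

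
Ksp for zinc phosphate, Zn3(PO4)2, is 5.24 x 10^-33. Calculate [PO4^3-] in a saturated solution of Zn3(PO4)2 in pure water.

[PO4^3-] = 2.74 × 10^-7 M

Zn3(PO4)2(s) ⇌ 3 Zn^2+(aq) + 2 PO4^3-(aq)
Ksp = [Zn^2+]^3[PO4^3-]^2
If s mol/L of Zn3(PO4)2 dissolves, [Zn^2+] = 3s and [PO4^3-] = 2s.
Ksp = (3s)^3(2s)^2 = 108s^5
Solving, s = (5.24 x 10^-33/108)^(1/5) = 1.371 × 10^-7 M
[PO4^3-] = 2s = 2.74 × 10^-7 M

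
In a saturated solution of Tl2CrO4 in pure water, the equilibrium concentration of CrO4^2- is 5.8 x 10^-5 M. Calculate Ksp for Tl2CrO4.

Ksp = 7.8 x 10^-13

Tl2CrO4(s) ⇌ 2 Tl^+(aq) + CrO4^2-(aq)
Stoichiometry gives [Tl^+] = (2/1)[CrO4^2-] = 1.16 × 10^-4 M.
Ksp = [Tl^+]^2[CrO4^2-]
Ksp = (1.16 × 10^-4)^2 × 5.8 x 10^-5 = 7.8 x 10^-13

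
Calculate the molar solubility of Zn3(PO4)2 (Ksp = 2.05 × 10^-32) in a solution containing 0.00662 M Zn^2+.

s ≈ 1.33 × 10^-13 M

Zn3(PO4)2(s) <=> 3 Zn^2+ + 2 PO4^3-
Ksp = [Zn^2+]^3[PO4^3-]^2
Let s be the molar solubility in this solution. [Zn^2+] = 0.00662 + 3s ≈ 0.00662, [PO4^3-] = 2s (Ksp is small, so little additional dissolves).
Ksp ≈ (0.00662)^3 × (2s)^2
s = 1.33 × 10^-13 M
Check: 3s = 4.0 x 10^-13 ≪ 0.00662, so the approximation is valid.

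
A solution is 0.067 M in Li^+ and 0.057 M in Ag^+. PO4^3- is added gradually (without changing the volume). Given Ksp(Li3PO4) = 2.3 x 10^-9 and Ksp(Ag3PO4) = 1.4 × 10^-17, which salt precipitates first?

Ag3PO4

Precipitation of each salt starts when its ion product equals its Ksp.
For Li3PO4: 2.3 x 10^-9 = (0.067)^3 × [PO4^3-]  ⇒  [PO4^3-] = 7.6 x 10^-6 M.
For Ag3PO4: 1.4 × 10^-17 = (0.057)^3 × [PO4^3-]  ⇒  [PO4^3-] = 7.6 × 10^-14 M.
The salt with the lower threshold [PO4^3-] precipitates first: Ag3PO4.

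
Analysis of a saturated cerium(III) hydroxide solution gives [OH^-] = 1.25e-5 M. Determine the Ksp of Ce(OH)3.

Ce(OH)3(s) ⇌ Ce^3+ + 3 OH^-
Stoichiometry gives [Ce^3+] = (1/3)[OH^-] = 4.167 × 10^-6 M.
Ksp = [Ce^3+][OH^-]^3
Ksp = 4.167 x 10^-6 × (1.25 × 10^-5)^3 = 8.14 x 10^-21

8.14e-21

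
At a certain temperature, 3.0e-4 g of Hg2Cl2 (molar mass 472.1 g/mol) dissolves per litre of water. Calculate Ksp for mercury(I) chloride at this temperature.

Ksp = 1.0 × 10^-18

Molar solubility s = (3.0 × 10^-4 g/L) / (472.1 g/mol) = 6.35 x 10^-7 M.
Hg2Cl2(s) <=> Hg2^2+(aq) + 2 Cl^-(aq)
With molar solubility s: [Hg2^2+] = s, [Cl^-] = 2s.
Ksp = [Hg2^2+][Cl^-]^2
Ksp = s(2s)^2 = 4s^3
Ksp = 4 × (6.35 x 10^-7)^3 = 1.0 × 10^-18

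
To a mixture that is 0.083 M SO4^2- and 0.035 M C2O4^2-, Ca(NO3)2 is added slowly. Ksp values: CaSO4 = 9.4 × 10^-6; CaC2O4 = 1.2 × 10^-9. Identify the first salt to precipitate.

Each salt begins to precipitate when Q = Ksp, i.e. when [Ca^2+] reaches its threshold.
For CaSO4: 9.4 × 10^-6 = 0.083 × [Ca^2+]  ⇒  [Ca^2+] = 1.1 × 10^-4 M.
For CaC2O4: 1.2 × 10^-9 = 0.035 × [Ca^2+]  ⇒  [Ca^2+] = 3.4 × 10^-8 M.
The salt with the lower threshold [Ca^2+] precipitates first: CaC2O4.

CaC2O4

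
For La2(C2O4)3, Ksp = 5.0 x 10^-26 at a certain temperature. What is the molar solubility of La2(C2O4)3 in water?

La2(C2O4)3(s) ⇌ 2 La^3+(aq) + 3 C2O4^2-(aq)
Ksp = [La^3+]^2[C2O4^2-]^3
If s mol/L of La2(C2O4)3 dissolves, [La^3+] = 2s and [C2O4^2-] = 3s.
So Ksp = (2s)^2 × (3s)^3 = 108s^5
Solving, s = (5.0 x 10^-26/108)^(1/5) = 3.4 x 10^-6 M

3.4e-6 M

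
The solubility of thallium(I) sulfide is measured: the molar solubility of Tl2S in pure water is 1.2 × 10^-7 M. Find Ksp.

6.9 × 10^-21

Tl2S(s) <=> 2 Tl^+ + S^2-
For each mole of Tl2S that dissolves: [Tl^+] = 2s, [S^2-] = s.
Ksp = [Tl^+]^2[S^2-]
Substituting: Ksp = (2s)^2s = 4s^3
With s = 1.2 × 10^-7: Ksp = 6.9 × 10^-21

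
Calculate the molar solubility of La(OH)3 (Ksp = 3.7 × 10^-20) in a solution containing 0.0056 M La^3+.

La(OH)3(s) ⇌ La^3+(aq) + 3 OH^-(aq)
Ksp = [La^3+][OH^-]^3
Let s = moles of La(OH)3 that dissolve per litre. [La^3+] = 0.0056 + s ≈ 0.0056, [OH^-] = 3s (common-ion effect: La^3+ is already 0.0056 M).
Ksp ≈ 0.0056 × (3s)^3
s = 6.3 × 10^-7 M
Check: s = 6.3 × 10^-7 ≪ 0.0056, so the approximation is valid.

s ≈ 6.3 x 10^-7 M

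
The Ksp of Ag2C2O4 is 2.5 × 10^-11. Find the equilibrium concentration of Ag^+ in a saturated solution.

[Ag^+] ≈ 3.7 × 10^-4 M

Ag2C2O4(s) ⇌ 2 Ag^+(aq) + C2O4^2-(aq)
Ksp = [Ag^+]^2[C2O4^2-]
Let s = molar solubility. Then [Ag^+] = 2s and [C2O4^2-] = s.
Ksp = (2s)^2s = 4s^3
Solving, s = (2.5 × 10^-11/4)^(1/3) = 1.84 × 10^-4 M
[Ag^+] = 2s = 3.7 × 10^-4 M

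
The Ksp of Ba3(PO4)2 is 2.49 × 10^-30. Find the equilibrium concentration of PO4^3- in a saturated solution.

Ba3(PO4)2(s) <=> 3 Ba^2+(aq) + 2 PO4^3-(aq)
Ksp = [Ba^2+]^3[PO4^3-]^2
For each mole of Ba3(PO4)2 that dissolves: [Ba^2+] = 3s, [PO4^3-] = 2s.
So Ksp = (3s)^3 × (2s)^2 = 108s^5
s^5 = 2.49 × 10^-30 / 108, so s = 4.705 × 10^-7 M
[PO4^3-] = 2s = 9.41 × 10^-7 M

[PO4^3-] ≈ 9.41 × 10^-7 M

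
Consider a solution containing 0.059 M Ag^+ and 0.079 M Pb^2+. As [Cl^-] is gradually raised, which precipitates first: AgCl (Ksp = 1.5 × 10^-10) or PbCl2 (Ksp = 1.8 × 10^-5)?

Each salt begins to precipitate when Q = Ksp, i.e. when [Cl^-] reaches its threshold.
For AgCl: 1.5 × 10^-10 = 0.059 × [Cl^-]  ⇒  [Cl^-] = 2.5 x 10^-9 M.
For PbCl2: 1.8 × 10^-5 = 0.079 × [Cl^-]^2  ⇒  [Cl^-] = 1.5 × 10^-2 M.
The salt with the lower threshold [Cl^-] precipitates first: AgCl.

AgCl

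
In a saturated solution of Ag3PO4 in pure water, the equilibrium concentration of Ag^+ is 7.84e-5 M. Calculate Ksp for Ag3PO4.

Ag3PO4(s) ⇌ 3 Ag^+ + PO4^3-
Stoichiometry gives [PO4^3-] = (1/3)[Ag^+] = 2.613 x 10^-5 M.
Ksp = [Ag^+]^3[PO4^3-]
Ksp = (7.84 × 10^-5)^3 × 2.613 x 10^-5 = 1.26 × 10^-17

1.26 × 10^-17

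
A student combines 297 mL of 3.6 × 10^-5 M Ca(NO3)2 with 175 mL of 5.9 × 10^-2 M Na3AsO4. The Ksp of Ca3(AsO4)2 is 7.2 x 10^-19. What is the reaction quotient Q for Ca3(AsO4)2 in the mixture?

Total volume = 297 + 175 = 472 mL.
[Ca^2+] = 3.6 x 10^-5 × (297/472) = 2.27 × 10^-5 M
[AsO4^3-] = 5.9 × 10^-2 × (175/472) = 2.19 × 10^-2 M
Ca3(AsO4)2(s) ⇌ 3 Ca^2+ + 2 AsO4^3-, so Q = [Ca^2+]^3[AsO4^3-]^2
Q = (2.27 x 10^-5)^3(2.19 x 10^-2)^2 = 5.6 × 10^-18
Q > Ksp, so Ca3(AsO4)2 will precipitate.

Q = 5.6e-18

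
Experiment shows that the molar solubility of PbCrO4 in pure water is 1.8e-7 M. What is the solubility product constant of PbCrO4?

Ksp ≈ 3.2 × 10^-14

PbCrO4(s) ⇌ Pb^2+ + CrO4^2-
For each mole of PbCrO4 that dissolves: [Pb^2+] = s, [CrO4^2-] = s.
Ksp = [Pb^2+][CrO4^2-]
Ksp = (s)(s) = s^2
With s = 1.8 x 10^-7: Ksp = 3.2 × 10^-14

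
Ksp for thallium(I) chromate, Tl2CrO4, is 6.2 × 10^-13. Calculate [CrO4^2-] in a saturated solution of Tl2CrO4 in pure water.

Tl2CrO4(s) <=> 2 Tl^+ + CrO4^2-
Ksp = [Tl^+]^2[CrO4^2-]
With molar solubility s: [Tl^+] = 2s, [CrO4^2-] = s.
Substituting: Ksp = (2s)^2s = 4s^3
Solving, s = (6.2 × 10^-13/4)^(1/3) = 5.37 × 10^-5 M
[CrO4^2-] = s = 5.4 x 10^-5 M

[CrO4^2-] ≈ 5.4 x 10^-5 M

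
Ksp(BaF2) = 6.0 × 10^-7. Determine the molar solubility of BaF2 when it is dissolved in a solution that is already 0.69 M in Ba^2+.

s = 4.7e-4 M

BaF2(s) ⇌ Ba^2+ + 2 F^-
Ksp = [Ba^2+][F^-]^2
Let s be the molar solubility in this solution. [Ba^2+] = 0.69 + s ≈ 0.69, [F^-] = 2s (since the Ba^2+ already present dominates).
Ksp ≈ 0.69 × (2s)^2
s = 4.7 × 10^-4 M
Check: s = 4.7 × 10^-4 ≪ 0.69, so the approximation is valid.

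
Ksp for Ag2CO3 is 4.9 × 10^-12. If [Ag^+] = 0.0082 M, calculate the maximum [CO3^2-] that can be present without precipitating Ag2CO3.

Ag2CO3(s) ⇌ 2 Ag^+ + CO3^2-
Ksp = [Ag^+]^2[CO3^2-]
Precipitation begins when Q = Ksp. With [Ag^+] = 0.0082 M:
4.9 × 10^-12 = (0.0082)^2 × [CO3^2-]
[CO3^2-] = (4.9 × 10^-12 / 6.72 × 10^-5) = 7.3 x 10^-8 M

7.3 × 10^-8 M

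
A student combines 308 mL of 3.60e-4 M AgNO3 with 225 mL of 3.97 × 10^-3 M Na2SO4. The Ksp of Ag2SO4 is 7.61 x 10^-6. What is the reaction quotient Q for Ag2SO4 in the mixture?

Q = 7.25e-11

Total volume = 308 + 225 = 533 mL.
[Ag^+] = 3.60 × 10^-4 × (308/533) = 2.080 x 10^-4 M
[SO4^2-] = 3.97 x 10^-3 × (225/533) = 1.676 × 10^-3 M
Ag2SO4(s) <=> 2 Ag^+(aq) + SO4^2-(aq), so Q = [Ag^+]^2[SO4^2-]
Q = (2.080 × 10^-4)^2(1.676 × 10^-3) = 7.25 × 10^-11
Q < Ksp, so no precipitate of Ag2SO4 forms.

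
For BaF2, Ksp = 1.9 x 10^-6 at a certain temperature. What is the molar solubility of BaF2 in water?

s ≈ 7.8 × 10^-3 M

BaF2(s) <=> Ba^2+(aq) + 2 F^-(aq)
Ksp = [Ba^2+][F^-]^2
Let s = molar solubility. Then [Ba^2+] = s and [F^-] = 2s.
Substituting: Ksp = s(2s)^2 = 4s^3
Solving, s = (1.9 x 10^-6/4)^(1/3) = 7.8 × 10^-3 M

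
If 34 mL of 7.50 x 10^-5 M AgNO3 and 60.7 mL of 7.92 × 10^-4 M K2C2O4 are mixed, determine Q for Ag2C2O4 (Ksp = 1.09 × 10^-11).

Q ≈ 3.68e-13

Total volume = 34 + 60.7 = 94.7 mL.
[Ag^+] = 7.50 × 10^-5 × (34/94.7) = 2.693 × 10^-5 M
[C2O4^2-] = 7.92 × 10^-4 × (60.7/94.7) = 5.076 × 10^-4 M
Ag2C2O4(s) ⇌ 2 Ag^+ + C2O4^2-, so Q = [Ag^+]^2[C2O4^2-]
Q = (2.693 x 10^-5)^2(5.076 × 10^-4) = 3.68 × 10^-13
Q < Ksp, so no precipitate of Ag2C2O4 forms.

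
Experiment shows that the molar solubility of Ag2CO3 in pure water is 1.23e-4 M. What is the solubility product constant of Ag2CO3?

Ksp ≈ 7.44 × 10^-12

Ag2CO3(s) <=> 2 Ag^+ + CO3^2-
For each mole of Ag2CO3 that dissolves: [Ag^+] = 2s, [CO3^2-] = s.
Ksp = [Ag^+]^2[CO3^2-]
So Ksp = (2s)^2 × s = 4s^3
Ksp = 4 × (1.23 x 10^-4)^3 = 7.44 x 10^-12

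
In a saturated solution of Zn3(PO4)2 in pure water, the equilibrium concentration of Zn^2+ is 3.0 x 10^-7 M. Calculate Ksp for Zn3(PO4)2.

1.1 × 10^-33

Zn3(PO4)2(s) ⇌ 3 Zn^2+ + 2 PO4^3-
Stoichiometry gives [PO4^3-] = (2/3)[Zn^2+] = 2.00 × 10^-7 M.
Ksp = [Zn^2+]^3[PO4^3-]^2
Ksp = (3.0 × 10^-7)^3 × (2.00 × 10^-7)^2 = 1.1 × 10^-33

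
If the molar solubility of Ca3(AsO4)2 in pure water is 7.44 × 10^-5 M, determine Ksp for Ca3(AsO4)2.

Ksp ≈ 2.46 × 10^-19

Ca3(AsO4)2(s) <=> 3 Ca^2+(aq) + 2 AsO4^3-(aq)
If s mol/L of Ca3(AsO4)2 dissolves, [Ca^2+] = 3s and [AsO4^3-] = 2s.
Ksp = [Ca^2+]^3[AsO4^3-]^2
Ksp = (3s)^3(2s)^2 = 108s^5
With s = 7.44 × 10^-5: Ksp = 2.46 x 10^-19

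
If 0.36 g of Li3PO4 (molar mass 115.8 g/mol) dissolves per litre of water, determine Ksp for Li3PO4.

Ksp = 2.5 × 10^-9

Molar solubility s = (3.6 × 10^-1 g/L) / (115.8 g/mol) = 3.11 × 10^-3 M.
Li3PO4(s) <=> 3 Li^+ + PO4^3-
For each mole of Li3PO4 that dissolves: [Li^+] = 3s, [PO4^3-] = s.
Ksp = [Li^+]^3[PO4^3-]
Ksp = (3s)^3s = 27s^4
With s = 3.11 x 10^-3: Ksp = 2.5 × 10^-9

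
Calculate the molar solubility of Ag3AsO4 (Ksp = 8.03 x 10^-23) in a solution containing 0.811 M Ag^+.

Ag3AsO4(s) ⇌ 3 Ag^+ + AsO4^3-
Ksp = [Ag^+]^3[AsO4^3-]
Let s = moles of Ag3AsO4 that dissolve per litre. [Ag^+] = 0.811 + 3s ≈ 0.811, [AsO4^3-] = s (since the Ag^+ already present dominates).
Ksp ≈ (0.811)^3 × s
s = 1.51 × 10^-22 M
Check: 3s = 4.5 × 10^-22 ≪ 0.811, so the approximation is valid.

1.51 × 10^-22 M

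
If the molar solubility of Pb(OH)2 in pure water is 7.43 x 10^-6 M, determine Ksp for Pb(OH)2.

Ksp = 1.64 x 10^-15

Pb(OH)2(s) ⇌ Pb^2+ + 2 OH^-
Let s = molar solubility. Then [Pb^2+] = s and [OH^-] = 2s.
Ksp = [Pb^2+][OH^-]^2
So Ksp = s × (2s)^2 = 4s^3
With s = 7.43 × 10^-6: Ksp = 1.64 x 10^-15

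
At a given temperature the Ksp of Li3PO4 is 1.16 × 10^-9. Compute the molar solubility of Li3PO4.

Li3PO4(s) ⇌ 3 Li^+ + PO4^3-
Ksp = [Li^+]^3[PO4^3-]
For each mole of Li3PO4 that dissolves: [Li^+] = 3s, [PO4^3-] = s.
Ksp = (3s)^3s = 27s^4
s^4 = 1.16 × 10^-9 / 27, so s = 2.56 × 10^-3 M

s = 2.56 × 10^-3 M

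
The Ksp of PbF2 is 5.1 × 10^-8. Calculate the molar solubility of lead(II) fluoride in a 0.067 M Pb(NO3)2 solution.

PbF2(s) ⇌ Pb^2+(aq) + 2 F^-(aq)
Ksp = [Pb^2+][F^-]^2
If s mol/L dissolves here, [Pb^2+] = 0.067 + s ≈ 0.067, [F^-] = 2s (since Pb^2+ from Pb(NO3)2 dominates).
Ksp ≈ 0.067 × (2s)^2
s = 4.4 × 10^-4 M
Check: s = 4.4 × 10^-4 ≪ 0.067, so the approximation is valid.

s ≈ 4.4 × 10^-4 M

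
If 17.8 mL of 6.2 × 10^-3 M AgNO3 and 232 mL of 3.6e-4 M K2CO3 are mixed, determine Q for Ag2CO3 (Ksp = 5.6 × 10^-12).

Total volume = 17.8 + 232 = 249.8 mL.
[Ag^+] = 6.2 × 10^-3 × (17.8/249.8) = 4.42 × 10^-4 M
[CO3^2-] = 3.6 x 10^-4 × (232/249.8) = 3.34 x 10^-4 M
Ag2CO3(s) ⇌ 2 Ag^+ + CO3^2-, so Q = [Ag^+]^2[CO3^2-]
Q = (4.42 × 10^-4)^2(3.34 × 10^-4) = 6.5 x 10^-11
Q > Ksp, so Ag2CO3 will precipitate.

Q = 6.5 × 10^-11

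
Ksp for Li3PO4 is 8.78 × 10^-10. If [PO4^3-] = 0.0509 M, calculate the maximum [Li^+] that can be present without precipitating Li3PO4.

Li3PO4(s) ⇌ 3 Li^+(aq) + PO4^3-(aq)
Ksp = [Li^+]^3[PO4^3-]
Precipitation begins when Q = Ksp. With [PO4^3-] = 0.0509 M:
8.78 × 10^-10 = (0.0509) × [Li^+]^3
[Li^+] = (8.78 × 10^-10 / 5.09 x 10^-2)^(1/3) = 2.58 × 10^-3 M

2.58 x 10^-3 M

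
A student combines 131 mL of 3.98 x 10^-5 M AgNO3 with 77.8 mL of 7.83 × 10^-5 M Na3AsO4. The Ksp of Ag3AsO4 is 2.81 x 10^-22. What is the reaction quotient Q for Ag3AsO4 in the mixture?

Q = 4.54e-19

Total volume = 131 + 77.8 = 208.8 mL.
[Ag^+] = 3.98 × 10^-5 × (131/208.8) = 2.497 × 10^-5 M
[AsO4^3-] = 7.83 × 10^-5 × (77.8/208.8) = 2.918 × 10^-5 M
Ag3AsO4(s) ⇌ 3 Ag^+(aq) + AsO4^3-(aq), so Q = [Ag^+]^3[AsO4^3-]
Q = (2.497 × 10^-5)^3(2.918 x 10^-5) = 4.54 x 10^-19
Q > Ksp, so Ag3AsO4 will precipitate.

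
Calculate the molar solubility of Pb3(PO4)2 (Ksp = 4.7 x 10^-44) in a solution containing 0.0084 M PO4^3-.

Pb3(PO4)2(s) ⇌ 3 Pb^2+ + 2 PO4^3-
Ksp = [Pb^2+]^3[PO4^3-]^2
Let s = moles of Pb3(PO4)2 that dissolve per litre. [Pb^2+] = 3s, [PO4^3-] = 0.0084 + 2s ≈ 0.0084 (Ksp is small, so little additional dissolves).
Ksp ≈ (3s)^3 × (0.0084)^2
s = 2.9 × 10^-14 M
Check: 2s = 5.8 × 10^-14 ≪ 0.0084, so the approximation is valid.

s = 2.9 × 10^-14 M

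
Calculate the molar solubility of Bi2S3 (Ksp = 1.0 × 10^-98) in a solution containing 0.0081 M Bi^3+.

s = 1.8 x 10^-32 M

Bi2S3(s) ⇌ 2 Bi^3+ + 3 S^2-
Ksp = [Bi^3+]^2[S^2-]^3
Let s be the molar solubility in this solution. [Bi^3+] = 0.0081 + 2s ≈ 0.0081, [S^2-] = 3s (since the Bi^3+ already present dominates).
Ksp ≈ (0.0081)^2 × (3s)^3
s = 1.8 × 10^-32 M
Check: 2s = 3.6 × 10^-32 ≪ 0.0081, so the approximation is valid.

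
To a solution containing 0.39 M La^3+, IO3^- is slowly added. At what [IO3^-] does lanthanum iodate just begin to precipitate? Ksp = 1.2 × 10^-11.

La(IO3)3(s) ⇌ La^3+(aq) + 3 IO3^-(aq)
Ksp = [La^3+][IO3^-]^3
Precipitation begins when Q = Ksp. With [La^3+] = 0.39 M:
1.2 × 10^-11 = (0.39) × [IO3^-]^3
[IO3^-] = (1.2 × 10^-11 / 3.9 × 10^-1)^(1/3) = 3.1 × 10^-4 M

[IO3^-] = 3.1 × 10^-4 M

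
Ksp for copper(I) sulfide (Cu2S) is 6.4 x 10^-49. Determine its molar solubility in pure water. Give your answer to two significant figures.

Cu2S(s) ⇌ 2 Cu^+(aq) + S^2-(aq)
Ksp = [Cu^+]^2[S^2-]
For each mole of Cu2S that dissolves: [Cu^+] = 2s, [S^2-] = s.
Substituting: Ksp = (2s)^2s = 4s^3
Solving, s = (6.4 x 10^-49/4)^(1/3) = 5.4 x 10^-17 M

s ≈ 5.4 × 10^-17 M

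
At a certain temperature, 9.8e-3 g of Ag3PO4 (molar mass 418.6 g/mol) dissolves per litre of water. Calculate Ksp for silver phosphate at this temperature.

Molar solubility s = (9.8 x 10^-3 g/L) / (418.6 g/mol) = 2.34 × 10^-5 M.
Ag3PO4(s) ⇌ 3 Ag^+ + PO4^3-
If s mol/L of Ag3PO4 dissolves, [Ag^+] = 3s and [PO4^3-] = s.
Ksp = [Ag^+]^3[PO4^3-]
Ksp = (3s)^3s = 27s^4
With s = 2.34 × 10^-5: Ksp = 8.1 × 10^-18

Ksp ≈ 8.1 × 10^-18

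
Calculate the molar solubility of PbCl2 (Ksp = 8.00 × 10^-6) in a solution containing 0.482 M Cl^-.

PbCl2(s) ⇌ Pb^2+(aq) + 2 Cl^-(aq)
Ksp = [Pb^2+][Cl^-]^2
If s mol/L dissolves here, [Pb^2+] = s, [Cl^-] = 0.482 + 2s ≈ 0.482 (since the Cl^- already present dominates).
Ksp ≈ s × (0.482)^2
s = 3.44 × 10^-5 M
Check: 2s = 6.9 × 10^-5 ≪ 0.482, so the approximation is valid.

s ≈ 3.44 × 10^-5 M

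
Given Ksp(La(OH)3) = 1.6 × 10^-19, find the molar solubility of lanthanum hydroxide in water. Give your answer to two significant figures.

La(OH)3(s) ⇌ La^3+ + 3 OH^-
Ksp = [La^3+][OH^-]^3
If s mol/L of La(OH)3 dissolves, [La^3+] = s and [OH^-] = 3s.
So Ksp = s × (3s)^3 = 27s^4
Solving, s = (1.6 × 10^-19/27)^(1/4) = 8.8 x 10^-6 M

8.8e-6 M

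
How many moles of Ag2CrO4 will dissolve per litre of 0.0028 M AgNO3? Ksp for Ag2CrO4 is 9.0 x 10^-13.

Ag2CrO4(s) ⇌ 2 Ag^+(aq) + CrO4^2-(aq)
Ksp = [Ag^+]^2[CrO4^2-]
If s mol/L dissolves here, [Ag^+] = 0.0028 + 2s ≈ 0.0028, [CrO4^2-] = s (Ksp is small, so little additional dissolves).
Ksp ≈ (0.0028)^2 × s
s = 1.1 × 10^-7 M
Check: 2s = 2.3 × 10^-7 ≪ 0.0028, so the approximation is valid.

1.1e-7 M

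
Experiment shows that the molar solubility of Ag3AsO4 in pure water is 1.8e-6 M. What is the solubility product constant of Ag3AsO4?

Ksp = 2.8 × 10^-22

Ag3AsO4(s) ⇌ 3 Ag^+ + AsO4^3-
If s mol/L of Ag3AsO4 dissolves, [Ag^+] = 3s and [AsO4^3-] = s.
Ksp = [Ag^+]^3[AsO4^3-]
Ksp = (3s)^3s = 27s^4
Ksp = 27 × (1.8 × 10^-6)^4 = 2.8 x 10^-22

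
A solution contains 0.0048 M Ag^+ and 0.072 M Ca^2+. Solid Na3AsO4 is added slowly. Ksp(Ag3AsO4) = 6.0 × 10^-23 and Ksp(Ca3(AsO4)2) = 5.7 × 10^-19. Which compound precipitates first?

Ag3AsO4

Precipitation of each salt starts when its ion product equals its Ksp.
For Ag3AsO4: 6.0 × 10^-23 = (0.0048)^3 × [AsO4^3-]  ⇒  [AsO4^3-] = 5.4 × 10^-16 M.
For Ca3(AsO4)2: 5.7 × 10^-19 = (0.072)^3 × [AsO4^3-]^2  ⇒  [AsO4^3-] = 3.9 × 10^-8 M.
The salt with the lower threshold [AsO4^3-] precipitates first: Ag3AsO4.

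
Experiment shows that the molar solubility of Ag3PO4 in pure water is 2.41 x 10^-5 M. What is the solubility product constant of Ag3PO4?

Ksp = 9.11 × 10^-18

Ag3PO4(s) <=> 3 Ag^+ + PO4^3-
For each mole of Ag3PO4 that dissolves: [Ag^+] = 3s, [PO4^3-] = s.
Ksp = [Ag^+]^3[PO4^3-]
Ksp = (3s)^3s = 27s^4
With s = 2.41 × 10^-5: Ksp = 9.11 × 10^-18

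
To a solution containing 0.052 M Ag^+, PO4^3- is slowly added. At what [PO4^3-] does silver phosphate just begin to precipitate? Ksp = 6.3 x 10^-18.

Ag3PO4(s) ⇌ 3 Ag^+ + PO4^3-
Ksp = [Ag^+]^3[PO4^3-]
Precipitation begins when Q = Ksp. With [Ag^+] = 0.052 M:
6.3 x 10^-18 = (0.052)^3 × [PO4^3-]
[PO4^3-] = (6.3 x 10^-18 / 1.41 x 10^-4) = 4.5 x 10^-14 M

4.5e-14 M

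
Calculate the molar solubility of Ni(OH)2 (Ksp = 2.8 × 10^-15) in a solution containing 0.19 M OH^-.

7.8e-14 M

Ni(OH)2(s) ⇌ Ni^2+(aq) + 2 OH^-(aq)
Ksp = [Ni^2+][OH^-]^2
If s mol/L dissolves here, [Ni^2+] = s, [OH^-] = 0.19 + 2s ≈ 0.19 (since the OH^- already present dominates).
Ksp ≈ s × (0.19)^2
s = 7.8 × 10^-14 M
Check: 2s = 1.6 x 10^-13 ≪ 0.19, so the approximation is valid.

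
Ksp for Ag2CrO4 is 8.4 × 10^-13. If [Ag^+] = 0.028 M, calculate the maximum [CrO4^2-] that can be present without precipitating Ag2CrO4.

[CrO4^2-] ≈ 1.1 × 10^-9 M

Ag2CrO4(s) ⇌ 2 Ag^+ + CrO4^2-
Ksp = [Ag^+]^2[CrO4^2-]
Precipitation begins when Q = Ksp. With [Ag^+] = 0.028 M:
8.4 × 10^-13 = (0.028)^2 × [CrO4^2-]
[CrO4^2-] = (8.4 × 10^-13 / 7.84 × 10^-4) = 1.1 x 10^-9 M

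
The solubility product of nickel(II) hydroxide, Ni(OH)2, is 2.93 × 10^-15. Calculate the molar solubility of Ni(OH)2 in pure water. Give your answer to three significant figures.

Ni(OH)2(s) ⇌ Ni^2+ + 2 OH^-
Ksp = [Ni^2+][OH^-]^2
With molar solubility s: [Ni^2+] = s, [OH^-] = 2s.
Ksp = s(2s)^2 = 4s^3
s^3 = 2.93 × 10^-15 / 4, so s = 9.01 × 10^-6 M

s = 9.01e-6 M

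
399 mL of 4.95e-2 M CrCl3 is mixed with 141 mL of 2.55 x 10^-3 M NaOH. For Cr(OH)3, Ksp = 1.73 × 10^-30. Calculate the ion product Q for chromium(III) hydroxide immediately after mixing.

Q = 1.08e-11

Total volume = 399 + 141 = 540 mL.
[Cr^3+] = 4.95 × 10^-2 × (399/540) = 3.658 × 10^-2 M
[OH^-] = 2.55 x 10^-3 × (141/540) = 6.658 x 10^-4 M
Cr(OH)3(s) ⇌ Cr^3+(aq) + 3 OH^-(aq), so Q = [Cr^3+][OH^-]^3
Q = (3.658 x 10^-2)(6.658 × 10^-4)^3 = 1.08 × 10^-11
Q > Ksp, so Cr(OH)3 will precipitate.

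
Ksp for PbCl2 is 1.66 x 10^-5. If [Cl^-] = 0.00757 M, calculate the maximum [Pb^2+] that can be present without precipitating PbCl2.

PbCl2(s) ⇌ Pb^2+(aq) + 2 Cl^-(aq)
Ksp = [Pb^2+][Cl^-]^2
Precipitation begins when Q = Ksp. With [Cl^-] = 0.00757 M:
1.66 x 10^-5 = (0.00757)^2 × [Pb^2+]
[Pb^2+] = (1.66 x 10^-5 / 5.730 × 10^-5) = 2.90 × 10^-1 M

0.290 M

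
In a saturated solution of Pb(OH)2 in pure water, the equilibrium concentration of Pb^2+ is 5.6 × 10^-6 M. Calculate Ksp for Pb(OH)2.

Pb(OH)2(s) ⇌ Pb^2+ + 2 OH^-
Stoichiometry gives [OH^-] = (2/1)[Pb^2+] = 1.12 × 10^-5 M.
Ksp = [Pb^2+][OH^-]^2
Ksp = 5.6 × 10^-6 × (1.12 x 10^-5)^2 = 7.0 x 10^-16

7.0e-16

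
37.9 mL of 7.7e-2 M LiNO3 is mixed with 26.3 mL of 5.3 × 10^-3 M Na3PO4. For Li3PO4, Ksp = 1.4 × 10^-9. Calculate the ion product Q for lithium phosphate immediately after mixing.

2.0e-7

Total volume = 37.9 + 26.3 = 64.2 mL.
[Li^+] = 7.7 x 10^-2 × (37.9/64.2) = 4.55 x 10^-2 M
[PO4^3-] = 5.3 × 10^-3 × (26.3/64.2) = 2.17 x 10^-3 M
Li3PO4(s) ⇌ 3 Li^+ + PO4^3-, so Q = [Li^+]^3[PO4^3-]
Q = (4.55 × 10^-2)^3(2.17 x 10^-3) = 2.0 × 10^-7
Q > Ksp, so Li3PO4 will precipitate.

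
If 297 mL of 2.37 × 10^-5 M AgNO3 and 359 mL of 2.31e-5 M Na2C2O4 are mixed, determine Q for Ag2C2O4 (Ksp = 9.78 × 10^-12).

Q ≈ 1.46e-15

Total volume = 297 + 359 = 656 mL.
[Ag^+] = 2.37 × 10^-5 × (297/656) = 1.073 x 10^-5 M
[C2O4^2-] = 2.31 x 10^-5 × (359/656) = 1.264 x 10^-5 M
Ag2C2O4(s) ⇌ 2 Ag^+(aq) + C2O4^2-(aq), so Q = [Ag^+]^2[C2O4^2-]
Q = (1.073 x 10^-5)^2(1.264 × 10^-5) = 1.46 x 10^-15
Q < Ksp, so no precipitate of Ag2C2O4 forms.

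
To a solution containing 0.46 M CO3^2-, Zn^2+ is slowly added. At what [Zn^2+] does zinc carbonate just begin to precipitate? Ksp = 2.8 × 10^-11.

[Zn^2+] = 6.1 × 10^-11 M

ZnCO3(s) <=> Zn^2+(aq) + CO3^2-(aq)
Ksp = [Zn^2+][CO3^2-]
Precipitation begins when Q = Ksp. With [CO3^2-] = 0.46 M:
2.8 × 10^-11 = (0.46) × [Zn^2+]
[Zn^2+] = (2.8 × 10^-11 / 4.6 × 10^-1) = 6.1 x 10^-11 M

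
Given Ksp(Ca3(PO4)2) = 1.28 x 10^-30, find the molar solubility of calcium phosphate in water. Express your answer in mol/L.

s = 4.12 x 10^-7 M

Ca3(PO4)2(s) ⇌ 3 Ca^2+ + 2 PO4^3-
Ksp = [Ca^2+]^3[PO4^3-]^2
For each mole of Ca3(PO4)2 that dissolves: [Ca^2+] = 3s, [PO4^3-] = 2s.
So Ksp = (3s)^3 × (2s)^2 = 108s^5
s = (1.28 x 10^-30 / 108)^(1/5) = 4.12 x 10^-7 M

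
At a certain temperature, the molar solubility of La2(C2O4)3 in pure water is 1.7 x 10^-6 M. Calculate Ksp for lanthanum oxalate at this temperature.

La2(C2O4)3(s) ⇌ 2 La^3+(aq) + 3 C2O4^2-(aq)
For each mole of La2(C2O4)3 that dissolves: [La^3+] = 2s, [C2O4^2-] = 3s.
Ksp = [La^3+]^2[C2O4^2-]^3
So Ksp = (2s)^2 × (3s)^3 = 108s^5
Ksp = 108 × (1.7 × 10^-6)^5 = 1.5 × 10^-27

1.5e-27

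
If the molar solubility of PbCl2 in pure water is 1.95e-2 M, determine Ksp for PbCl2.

Ksp = 2.97 x 10^-5

PbCl2(s) ⇌ Pb^2+(aq) + 2 Cl^-(aq)
Let s = molar solubility. Then [Pb^2+] = s and [Cl^-] = 2s.
Ksp = [Pb^2+][Cl^-]^2
So Ksp = s × (2s)^2 = 4s^3
With s = 1.95 × 10^-2: Ksp = 2.97 × 10^-5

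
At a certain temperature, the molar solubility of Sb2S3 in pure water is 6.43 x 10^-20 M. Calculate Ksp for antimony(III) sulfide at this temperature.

Ksp ≈ 1.19 × 10^-94

Sb2S3(s) ⇌ 2 Sb^3+(aq) + 3 S^2-(aq)
If s mol/L of Sb2S3 dissolves, [Sb^3+] = 2s and [S^2-] = 3s.
Ksp = [Sb^3+]^2[S^2-]^3
Ksp = (2s)^2(3s)^3 = 108s^5
With s = 6.43 × 10^-20: Ksp = 1.19 x 10^-94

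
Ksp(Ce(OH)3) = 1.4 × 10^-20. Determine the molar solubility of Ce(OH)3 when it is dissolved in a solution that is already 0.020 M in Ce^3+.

Ce(OH)3(s) ⇌ Ce^3+(aq) + 3 OH^-(aq)
Ksp = [Ce^3+][OH^-]^3
Let s = moles of Ce(OH)3 that dissolve per litre. [Ce^3+] = 0.020 + s ≈ 0.020, [OH^-] = 3s (Ksp is small, so little additional dissolves).
Ksp ≈ 0.020 × (3s)^3
s = 3.0 × 10^-7 M
Check: s = 3.0 × 10^-7 ≪ 0.020, so the approximation is valid.

s ≈ 3.0e-7 M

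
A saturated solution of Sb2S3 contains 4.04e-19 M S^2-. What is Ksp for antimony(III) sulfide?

Ksp ≈ 4.78 × 10^-93

Sb2S3(s) <=> 2 Sb^3+(aq) + 3 S^2-(aq)
Stoichiometry gives [Sb^3+] = (2/3)[S^2-] = 2.693 x 10^-19 M.
Ksp = [Sb^3+]^2[S^2-]^3
Ksp = (2.693 × 10^-19)^2 × (4.04 x 10^-19)^3 = 4.78 x 10^-93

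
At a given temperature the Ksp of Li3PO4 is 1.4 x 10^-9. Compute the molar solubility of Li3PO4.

Li3PO4(s) ⇌ 3 Li^+(aq) + PO4^3-(aq)
Ksp = [Li^+]^3[PO4^3-]
If s mol/L of Li3PO4 dissolves, [Li^+] = 3s and [PO4^3-] = s.
Substituting: Ksp = (3s)^3s = 27s^4
s^4 = 1.4 x 10^-9 / 27, so s = 2.7 × 10^-3 M

s ≈ 2.7 x 10^-3 M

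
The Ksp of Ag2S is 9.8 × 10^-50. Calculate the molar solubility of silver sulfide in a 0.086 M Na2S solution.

Ag2S(s) ⇌ 2 Ag^+ + S^2-
Ksp = [Ag^+]^2[S^2-]
Let s be the molar solubility in this solution. [Ag^+] = 2s, [S^2-] = 0.086 + s ≈ 0.086 (common-ion effect: S^2- is already 0.086 M).
Ksp ≈ (2s)^2 × 0.086
s = 5.3 × 10^-25 M
Check: s = 5.3 x 10^-25 ≪ 0.086, so the approximation is valid.

s ≈ 5.3 × 10^-25 M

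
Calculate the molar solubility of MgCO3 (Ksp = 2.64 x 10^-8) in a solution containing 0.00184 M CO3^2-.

MgCO3(s) ⇌ Mg^2+ + CO3^2-
Ksp = [Mg^2+][CO3^2-]
Let s = moles of MgCO3 that dissolve per litre. [Mg^2+] = s, [CO3^2-] = 0.00184 + s ≈ 0.00184 (common-ion effect: CO3^2- is already 0.00184 M).
Ksp ≈ s × 0.00184
s = 1.43 × 10^-5 M
Check: s = 1.4 x 10^-5 ≪ 0.00184, so the approximation is valid.

s ≈ 1.43e-5 M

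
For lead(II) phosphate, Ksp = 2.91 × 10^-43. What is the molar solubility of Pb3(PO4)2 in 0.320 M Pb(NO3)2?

s ≈ 1.49e-21 M

Pb3(PO4)2(s) ⇌ 3 Pb^2+(aq) + 2 PO4^3-(aq)
Ksp = [Pb^2+]^3[PO4^3-]^2
If s mol/L dissolves here, [Pb^2+] = 0.320 + 3s ≈ 0.320, [PO4^3-] = 2s (since Pb^2+ from Pb(NO3)2 dominates).
Ksp ≈ (0.320)^3 × (2s)^2
s = 1.49 × 10^-21 M
Check: 3s = 4.5 x 10^-21 ≪ 0.320, so the approximation is valid.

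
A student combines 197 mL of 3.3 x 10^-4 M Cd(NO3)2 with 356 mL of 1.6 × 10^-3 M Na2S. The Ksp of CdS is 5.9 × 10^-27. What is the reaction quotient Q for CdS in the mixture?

Q ≈ 1.2 × 10^-7

Total volume = 197 + 356 = 553 mL.
[Cd^2+] = 3.3 x 10^-4 × (197/553) = 1.18 × 10^-4 M
[S^2-] = 1.6 × 10^-3 × (356/553) = 1.03 × 10^-3 M
CdS(s) <=> Cd^2+(aq) + S^2-(aq), so Q = [Cd^2+][S^2-]
Q = (1.18 × 10^-4)(1.03 × 10^-3) = 1.2 × 10^-7
Q > Ksp, so CdS will precipitate.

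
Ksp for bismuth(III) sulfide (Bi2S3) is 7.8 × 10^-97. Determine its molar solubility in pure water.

Bi2S3(s) ⇌ 2 Bi^3+(aq) + 3 S^2-(aq)
Ksp = [Bi^3+]^2[S^2-]^3
If s mol/L of Bi2S3 dissolves, [Bi^3+] = 2s and [S^2-] = 3s.
Substituting: Ksp = (2s)^2(3s)^3 = 108s^5
s^5 = 7.8 × 10^-97 / 108, so s = 2.4 × 10^-20 M

s ≈ 2.4 × 10^-20 M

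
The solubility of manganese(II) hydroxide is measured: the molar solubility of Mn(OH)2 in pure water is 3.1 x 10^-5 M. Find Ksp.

Ksp = 1.2 × 10^-13

Mn(OH)2(s) ⇌ Mn^2+ + 2 OH^-
If s mol/L of Mn(OH)2 dissolves, [Mn^2+] = s and [OH^-] = 2s.
Ksp = [Mn^2+][OH^-]^2
Substituting: Ksp = s(2s)^2 = 4s^3
With s = 3.1 x 10^-5: Ksp = 1.2 × 10^-13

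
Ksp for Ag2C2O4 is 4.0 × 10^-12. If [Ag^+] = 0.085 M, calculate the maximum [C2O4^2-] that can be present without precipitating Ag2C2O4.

[C2O4^2-] ≈ 5.5 × 10^-10 M

Ag2C2O4(s) ⇌ 2 Ag^+ + C2O4^2-
Ksp = [Ag^+]^2[C2O4^2-]
Precipitation begins when Q = Ksp. With [Ag^+] = 0.085 M:
4.0 × 10^-12 = (0.085)^2 × [C2O4^2-]
[C2O4^2-] = (4.0 × 10^-12 / 7.23 × 10^-3) = 5.5 × 10^-10 M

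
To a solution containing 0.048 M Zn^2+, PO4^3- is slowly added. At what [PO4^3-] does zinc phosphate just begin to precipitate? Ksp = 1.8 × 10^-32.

Zn3(PO4)2(s) <=> 3 Zn^2+ + 2 PO4^3-
Ksp = [Zn^2+]^3[PO4^3-]^2
Precipitation begins when Q = Ksp. With [Zn^2+] = 0.048 M:
1.8 × 10^-32 = (0.048)^3 × [PO4^3-]^2
[PO4^3-] = (1.8 × 10^-32 / 1.11 × 10^-4)^(1/2) = 1.3 × 10^-14 M

1.3e-14 M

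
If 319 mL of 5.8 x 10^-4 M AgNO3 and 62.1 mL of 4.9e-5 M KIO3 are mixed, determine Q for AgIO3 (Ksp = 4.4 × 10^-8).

Q = 3.9 x 10^-9

Total volume = 319 + 62.1 = 381.1 mL.
[Ag^+] = 5.8 × 10^-4 × (319/381.1) = 4.85 x 10^-4 M
[IO3^-] = 4.9 x 10^-5 × (62.1/381.1) = 7.98 × 10^-6 M
AgIO3(s) ⇌ Ag^+ + IO3^-, so Q = [Ag^+][IO3^-]
Q = (4.85 × 10^-4)(7.98 x 10^-6) = 3.9 × 10^-9
Q < Ksp, so no precipitate of AgIO3 forms.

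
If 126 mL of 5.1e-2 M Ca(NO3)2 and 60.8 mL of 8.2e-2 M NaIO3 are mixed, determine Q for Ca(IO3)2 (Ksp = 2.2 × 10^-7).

2.5 × 10^-5

Total volume = 126 + 60.8 = 186.8 mL.
[Ca^2+] = 5.1 x 10^-2 × (126/186.8) = 3.44 × 10^-2 M
[IO3^-] = 8.2 × 10^-2 × (60.8/186.8) = 2.67 × 10^-2 M
Ca(IO3)2(s) ⇌ Ca^2+ + 2 IO3^-, so Q = [Ca^2+][IO3^-]^2
Q = (3.44 x 10^-2)(2.67 x 10^-2)^2 = 2.5 x 10^-5
Q > Ksp, so Ca(IO3)2 will precipitate.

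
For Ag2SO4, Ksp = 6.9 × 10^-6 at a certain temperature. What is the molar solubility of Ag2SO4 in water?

Ag2SO4(s) ⇌ 2 Ag^+ + SO4^2-
Ksp = [Ag^+]^2[SO4^2-]
For each mole of Ag2SO4 that dissolves: [Ag^+] = 2s, [SO4^2-] = s.
Substituting: Ksp = (2s)^2s = 4s^3
s^3 = 6.9 × 10^-6 / 4, so s = 1.2 x 10^-2 M

s ≈ 0.012 M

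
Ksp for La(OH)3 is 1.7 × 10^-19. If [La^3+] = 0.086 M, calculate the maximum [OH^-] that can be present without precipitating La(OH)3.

[OH^-] ≈ 1.3 x 10^-6 M

La(OH)3(s) <=> La^3+ + 3 OH^-
Ksp = [La^3+][OH^-]^3
Precipitation begins when Q = Ksp. With [La^3+] = 0.086 M:
1.7 × 10^-19 = (0.086) × [OH^-]^3
[OH^-] = (1.7 × 10^-19 / 8.6 × 10^-2)^(1/3) = 1.3 × 10^-6 M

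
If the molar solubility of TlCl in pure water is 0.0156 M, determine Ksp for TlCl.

2.43 × 10^-4

TlCl(s) <=> Tl^+(aq) + Cl^-(aq)
For each mole of TlCl that dissolves: [Tl^+] = s, [Cl^-] = s.
Ksp = [Tl^+][Cl^-]
Ksp = s^2
With s = 1.56 × 10^-2: Ksp = 2.43 × 10^-4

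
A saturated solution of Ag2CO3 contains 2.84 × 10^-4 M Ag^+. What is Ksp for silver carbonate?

1.15 × 10^-11

Ag2CO3(s) <=> 2 Ag^+ + CO3^2-
Stoichiometry gives [CO3^2-] = (1/2)[Ag^+] = 1.420 × 10^-4 M.
Ksp = [Ag^+]^2[CO3^2-]
Ksp = (2.84 × 10^-4)^2 × 1.420 × 10^-4 = 1.15 × 10^-11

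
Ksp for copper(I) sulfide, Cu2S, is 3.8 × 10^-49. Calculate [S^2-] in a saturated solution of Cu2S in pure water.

Cu2S(s) ⇌ 2 Cu^+(aq) + S^2-(aq)
Ksp = [Cu^+]^2[S^2-]
With molar solubility s: [Cu^+] = 2s, [S^2-] = s.
Ksp = (2s)^2s = 4s^3
Solving, s = (3.8 × 10^-49/4)^(1/3) = 4.56 x 10^-17 M
[S^2-] = s = 4.6 × 10^-17 M

[S^2-] = 4.6 x 10^-17 M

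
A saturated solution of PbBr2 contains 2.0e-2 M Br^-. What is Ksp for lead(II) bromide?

PbBr2(s) ⇌ Pb^2+(aq) + 2 Br^-(aq)
Stoichiometry gives [Pb^2+] = (1/2)[Br^-] = 1.00 × 10^-2 M.
Ksp = [Pb^2+][Br^-]^2
Ksp = 1.00 x 10^-2 × (2.0 × 10^-2)^2 = 4.0 x 10^-6

Ksp = 4.0 × 10^-6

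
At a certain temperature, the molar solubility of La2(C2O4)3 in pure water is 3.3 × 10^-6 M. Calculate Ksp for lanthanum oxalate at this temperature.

Ksp ≈ 4.2 × 10^-26

La2(C2O4)3(s) ⇌ 2 La^3+(aq) + 3 C2O4^2-(aq)
For each mole of La2(C2O4)3 that dissolves: [La^3+] = 2s, [C2O4^2-] = 3s.
Ksp = [La^3+]^2[C2O4^2-]^3
So Ksp = (2s)^2 × (3s)^3 = 108s^5
Ksp = 108 × (3.3 × 10^-6)^5 = 4.2 x 10^-26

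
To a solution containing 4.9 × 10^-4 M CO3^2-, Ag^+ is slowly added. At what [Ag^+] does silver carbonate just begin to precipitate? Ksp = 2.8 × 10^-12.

[Ag^+] ≈ 7.6 x 10^-5 M

Ag2CO3(s) ⇌ 2 Ag^+ + CO3^2-
Ksp = [Ag^+]^2[CO3^2-]
Precipitation begins when Q = Ksp. With [CO3^2-] = 4.9 × 10^-4 M:
2.8 × 10^-12 = (4.9 × 10^-4) × [Ag^+]^2
[Ag^+] = (2.8 × 10^-12 / 4.9 × 10^-4)^(1/2) = 7.6 x 10^-5 M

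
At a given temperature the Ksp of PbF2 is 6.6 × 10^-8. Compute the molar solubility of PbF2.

PbF2(s) ⇌ Pb^2+ + 2 F^-
Ksp = [Pb^2+][F^-]^2
For each mole of PbF2 that dissolves: [Pb^2+] = s, [F^-] = 2s.
Substituting: Ksp = s(2s)^2 = 4s^3
s = (6.6 × 10^-8 / 4)^(1/3) = 2.5 x 10^-3 M

s = 2.5 × 10^-3 M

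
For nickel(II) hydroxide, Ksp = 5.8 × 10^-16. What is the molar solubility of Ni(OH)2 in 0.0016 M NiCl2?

s = 3.0 × 10^-7 M

Ni(OH)2(s) <=> Ni^2+ + 2 OH^-
Ksp = [Ni^2+][OH^-]^2
If s mol/L dissolves here, [Ni^2+] = 0.0016 + s ≈ 0.0016, [OH^-] = 2s (Ksp is small, so little additional dissolves).
Ksp ≈ 0.0016 × (2s)^2
s = 3.0 × 10^-7 M
Check: s = 3.0 × 10^-7 ≪ 0.0016, so the approximation is valid.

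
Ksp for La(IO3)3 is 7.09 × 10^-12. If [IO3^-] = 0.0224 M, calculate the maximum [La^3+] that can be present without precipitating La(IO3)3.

La(IO3)3(s) ⇌ La^3+(aq) + 3 IO3^-(aq)
Ksp = [La^3+][IO3^-]^3
Precipitation begins when Q = Ksp. With [IO3^-] = 0.0224 M:
7.09 × 10^-12 = (0.0224)^3 × [La^3+]
[La^3+] = (7.09 × 10^-12 / 1.124 x 10^-5) = 6.31 × 10^-7 M

[La^3+] = 6.31 × 10^-7 M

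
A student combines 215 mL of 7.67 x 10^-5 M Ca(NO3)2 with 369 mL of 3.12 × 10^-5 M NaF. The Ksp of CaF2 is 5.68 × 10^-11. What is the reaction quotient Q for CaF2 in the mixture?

Total volume = 215 + 369 = 584 mL.
[Ca^2+] = 7.67 x 10^-5 × (215/584) = 2.824 × 10^-5 M
[F^-] = 3.12 × 10^-5 × (369/584) = 1.971 × 10^-5 M
CaF2(s) <=> Ca^2+(aq) + 2 F^-(aq), so Q = [Ca^2+][F^-]^2
Q = (2.824 × 10^-5)(1.971 × 10^-5)^2 = 1.10 × 10^-14
Q < Ksp, so no precipitate of CaF2 forms.

Q = 1.10 x 10^-14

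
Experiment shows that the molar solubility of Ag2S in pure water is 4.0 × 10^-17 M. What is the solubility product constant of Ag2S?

Ag2S(s) ⇌ 2 Ag^+(aq) + S^2-(aq)
Let s = molar solubility. Then [Ag^+] = 2s and [S^2-] = s.
Ksp = [Ag^+]^2[S^2-]
Substituting: Ksp = (2s)^2s = 4s^3
Ksp = 4 × (4.0 × 10^-17)^3 = 2.6 x 10^-49

2.6 × 10^-49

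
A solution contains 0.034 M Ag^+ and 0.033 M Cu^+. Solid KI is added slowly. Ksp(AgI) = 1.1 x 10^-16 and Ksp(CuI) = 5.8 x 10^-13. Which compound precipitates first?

Precipitation of each salt starts when its ion product equals its Ksp.
For AgI: 1.1 x 10^-16 = 0.034 × [I^-]  ⇒  [I^-] = 3.2 x 10^-15 M.
For CuI: 5.8 x 10^-13 = 0.033 × [I^-]  ⇒  [I^-] = 1.8 × 10^-11 M.
The salt with the lower threshold [I^-] precipitates first: AgI.

AgI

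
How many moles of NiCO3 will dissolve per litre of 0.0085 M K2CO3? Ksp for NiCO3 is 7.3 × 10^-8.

NiCO3(s) <=> Ni^2+(aq) + CO3^2-(aq)
Ksp = [Ni^2+][CO3^2-]
Let s be the molar solubility in this solution. [Ni^2+] = s, [CO3^2-] = 0.0085 + s ≈ 0.0085 (common-ion effect: CO3^2- is already 0.0085 M).
Ksp ≈ s × 0.0085
s = 8.6 × 10^-6 M
Check: s = 8.6 × 10^-6 ≪ 0.0085, so the approximation is valid.

s ≈ 8.6e-6 M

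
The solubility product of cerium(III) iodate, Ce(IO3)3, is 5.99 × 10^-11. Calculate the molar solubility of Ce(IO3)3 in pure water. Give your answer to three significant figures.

s = 1.22 x 10^-3 M

Ce(IO3)3(s) ⇌ Ce^3+(aq) + 3 IO3^-(aq)
Ksp = [Ce^3+][IO3^-]^3
If s mol/L of Ce(IO3)3 dissolves, [Ce^3+] = s and [IO3^-] = 3s.
So Ksp = s × (3s)^3 = 27s^4
s = (5.99 × 10^-11 / 27)^(1/4) = 1.22 × 10^-3 M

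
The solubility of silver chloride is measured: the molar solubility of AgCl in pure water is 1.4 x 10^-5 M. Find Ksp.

AgCl(s) ⇌ Ag^+(aq) + Cl^-(aq)
For each mole of AgCl that dissolves: [Ag^+] = s, [Cl^-] = s.
Ksp = [Ag^+][Cl^-]
Ksp = s^2
Ksp = (1.4 x 10^-5)^2 = 2.0 × 10^-10

Ksp = 2.0 × 10^-10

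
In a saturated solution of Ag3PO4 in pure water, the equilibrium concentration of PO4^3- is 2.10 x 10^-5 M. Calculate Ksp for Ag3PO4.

5.25 x 10^-18

Ag3PO4(s) ⇌ 3 Ag^+(aq) + PO4^3-(aq)
Stoichiometry gives [Ag^+] = (3/1)[PO4^3-] = 6.300 x 10^-5 M.
Ksp = [Ag^+]^3[PO4^3-]
Ksp = (6.300 x 10^-5)^3 × 2.10 x 10^-5 = 5.25 x 10^-18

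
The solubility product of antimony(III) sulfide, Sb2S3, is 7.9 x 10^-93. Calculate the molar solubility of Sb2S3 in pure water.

Sb2S3(s) <=> 2 Sb^3+(aq) + 3 S^2-(aq)
Ksp = [Sb^3+]^2[S^2-]^3
With molar solubility s: [Sb^3+] = 2s, [S^2-] = 3s.
Substituting: Ksp = (2s)^2(3s)^3 = 108s^5
s^5 = 7.9 x 10^-93 / 108, so s = 1.5 × 10^-19 M

s ≈ 1.5 × 10^-19 M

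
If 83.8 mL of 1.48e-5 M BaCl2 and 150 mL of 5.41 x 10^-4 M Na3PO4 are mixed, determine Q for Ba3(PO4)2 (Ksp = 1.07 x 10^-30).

Total volume = 83.8 + 150 = 233.8 mL.
[Ba^2+] = 1.48 × 10^-5 × (83.8/233.8) = 5.305 x 10^-6 M
[PO4^3-] = 5.41 × 10^-4 × (150/233.8) = 3.471 × 10^-4 M
Ba3(PO4)2(s) <=> 3 Ba^2+(aq) + 2 PO4^3-(aq), so Q = [Ba^2+]^3[PO4^3-]^2
Q = (5.305 × 10^-6)^3(3.471 × 10^-4)^2 = 1.80 × 10^-23
Q > Ksp, so Ba3(PO4)2 will precipitate.

Q ≈ 1.80 × 10^-23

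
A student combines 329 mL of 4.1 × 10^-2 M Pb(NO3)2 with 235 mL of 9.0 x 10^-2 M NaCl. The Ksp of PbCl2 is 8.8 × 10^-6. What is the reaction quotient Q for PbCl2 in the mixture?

Total volume = 329 + 235 = 564 mL.
[Pb^2+] = 4.1 × 10^-2 × (329/564) = 2.39 × 10^-2 M
[Cl^-] = 9.0 × 10^-2 × (235/564) = 3.75 x 10^-2 M
PbCl2(s) <=> Pb^2+(aq) + 2 Cl^-(aq), so Q = [Pb^2+][Cl^-]^2
Q = (2.39 x 10^-2)(3.75 × 10^-2)^2 = 3.4 × 10^-5
Q > Ksp, so PbCl2 will precipitate.

Q = 3.4e-5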